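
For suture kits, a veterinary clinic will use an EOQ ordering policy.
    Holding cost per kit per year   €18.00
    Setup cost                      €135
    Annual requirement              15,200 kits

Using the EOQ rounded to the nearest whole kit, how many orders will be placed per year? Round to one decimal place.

Q* = √(2·D·S / H) = √(2·15,200·135 / 18) = √228,000.0 ≈ 477.49 → Q = 477
N = D/Q = 15,200/477 ≈ 31.866 orders/yr

31.9 orders per year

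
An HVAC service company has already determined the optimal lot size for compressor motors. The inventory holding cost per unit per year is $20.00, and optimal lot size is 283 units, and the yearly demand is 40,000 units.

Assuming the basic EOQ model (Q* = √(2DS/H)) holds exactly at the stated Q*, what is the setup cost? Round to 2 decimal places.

$20.02

From Q* = √(2DS/H) ⇒ Q*² = 2DS/H.
S = Q²H / (2D) = 283² × 20 / (2 × 40,000) = 20.0222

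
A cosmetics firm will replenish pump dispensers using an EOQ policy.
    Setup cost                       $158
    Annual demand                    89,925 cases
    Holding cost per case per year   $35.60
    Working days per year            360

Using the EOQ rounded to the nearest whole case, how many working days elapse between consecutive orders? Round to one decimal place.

3.6 days

Q* = √(2·D·S / H) = √(2·89,925·158 / 35.6) = √798,210.7 ≈ 893.43 → Q = 893 cases
Cycle time = (working days × Q)/D = (360 × 893) / 89,925 = 3.575 days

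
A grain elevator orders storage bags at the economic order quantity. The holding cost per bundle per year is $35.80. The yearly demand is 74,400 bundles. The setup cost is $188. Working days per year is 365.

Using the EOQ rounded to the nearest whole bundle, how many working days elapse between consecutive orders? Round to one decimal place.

EOQ = √(2DS/H) = √(2 × 74,400 × 188 / 35.8)
    = √(781,407.82) ≈ 883.97 → Q = 884 bundles
Days between orders = 365 / (D/Q) = 365 / 84.163 ≈ 4.337

4.3 days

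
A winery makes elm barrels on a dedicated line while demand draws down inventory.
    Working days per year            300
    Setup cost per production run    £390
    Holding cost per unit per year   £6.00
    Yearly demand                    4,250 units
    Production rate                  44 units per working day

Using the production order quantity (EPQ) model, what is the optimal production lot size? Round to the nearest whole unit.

Daily demand d = 4,250/300 = 14.167; p = 44; 1 − d/p = 0.67803
EPQ = √(2DS / (H(1 − d/p)))
    = √(2 × 4,250 × 390 / (6 × 0.67803)) ≈ 902.70

903 units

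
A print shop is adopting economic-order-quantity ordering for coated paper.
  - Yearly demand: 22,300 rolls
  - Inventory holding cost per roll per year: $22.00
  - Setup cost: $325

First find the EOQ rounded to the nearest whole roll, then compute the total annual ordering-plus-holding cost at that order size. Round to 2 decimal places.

$17,857.49

EOQ = √(2DS/H) = √(2 × 22,300 × 325 / 22)
    = √(658,863.64) ≈ 811.70 → Q = 812 rolls
Annual ordering cost = (D/Q)·S = (22,300/812) × 325 = $8,925.49
Annual holding cost  = (Q/2)·H = (812/2) × 22 = $8,932.00
Total = $8,925.49 + $8,932.00 = $17,857.49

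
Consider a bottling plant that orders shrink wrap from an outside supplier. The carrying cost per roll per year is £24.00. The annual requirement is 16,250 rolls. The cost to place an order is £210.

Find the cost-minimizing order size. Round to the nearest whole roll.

2DS/H = 2·16,250·210/24 = 284,375.00
EOQ = √284,375.00 ≈ 533.27

533 rolls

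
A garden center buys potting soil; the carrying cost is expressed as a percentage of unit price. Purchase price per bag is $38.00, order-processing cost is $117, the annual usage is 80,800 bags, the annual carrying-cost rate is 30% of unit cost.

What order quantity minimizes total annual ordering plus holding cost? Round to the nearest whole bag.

H = i·C = 0.3 × $38 = $11.4000 per bag-year
EOQ = √(2DS/H) = √(2 × 80,800 × 117 / 11.4)
    = √(1,658,526.32) ≈ 1,287.84

1,288 bags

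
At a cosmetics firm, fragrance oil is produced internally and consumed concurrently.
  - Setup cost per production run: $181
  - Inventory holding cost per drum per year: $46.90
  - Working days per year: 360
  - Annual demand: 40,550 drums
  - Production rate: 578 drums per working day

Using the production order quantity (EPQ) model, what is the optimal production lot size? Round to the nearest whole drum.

d = 40,550/360 = 112.6389 drums/day;  effective holding cost H(1 − d/p) = 46.9·(1 − 112.6389/578) = 37.76027
Q* = √(2DS / H_eff) = √(2·40,550·181 / 37.76027) ≈ 623.49

623 drums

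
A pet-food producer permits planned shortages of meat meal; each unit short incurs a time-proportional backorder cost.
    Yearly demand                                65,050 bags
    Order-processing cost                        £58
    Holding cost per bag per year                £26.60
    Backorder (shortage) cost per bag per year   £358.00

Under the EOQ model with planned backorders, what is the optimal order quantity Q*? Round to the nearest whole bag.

552 bags

Basic EOQ = √(2·65,050·58/26.6) = 532.613
Backorder adjustment √((H+b)/b) = √((26.6+358)/358) = 1.0365
Q* = 532.613 × 1.0365 ≈ 552.05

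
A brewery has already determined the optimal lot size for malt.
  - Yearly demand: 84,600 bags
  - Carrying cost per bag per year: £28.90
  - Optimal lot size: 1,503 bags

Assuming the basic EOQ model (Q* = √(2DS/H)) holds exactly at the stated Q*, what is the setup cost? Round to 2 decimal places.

Since Q* = (2DS/H)^½, squaring gives Q*²·H = 2DS.
S = Q²H / (2D) = 1,503² × 28.9 / (2 × 84,600) = 385.8473

£385.85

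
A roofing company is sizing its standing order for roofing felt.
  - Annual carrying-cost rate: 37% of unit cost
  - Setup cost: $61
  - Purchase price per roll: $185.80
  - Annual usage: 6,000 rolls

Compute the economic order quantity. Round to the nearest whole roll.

Carrying cost H = $185.8 × 37% = $68.7460/roll/yr
Optimal lot size Q* = (2 × 6,000 × $61 / $68.746)^½ ≈ 103.19

103 rolls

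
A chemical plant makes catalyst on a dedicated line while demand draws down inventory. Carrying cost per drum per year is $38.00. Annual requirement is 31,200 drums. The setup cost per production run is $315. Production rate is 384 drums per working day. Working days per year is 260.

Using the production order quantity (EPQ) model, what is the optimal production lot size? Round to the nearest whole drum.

d = 31,200/260 = 120.0000 drums/day;  effective holding cost H(1 − d/p) = 38·(1 − 120.0000/384) = 26.12500
Q* = √(2DS / H_eff) = √(2·31,200·315 / 26.12500) ≈ 867.40

867 drums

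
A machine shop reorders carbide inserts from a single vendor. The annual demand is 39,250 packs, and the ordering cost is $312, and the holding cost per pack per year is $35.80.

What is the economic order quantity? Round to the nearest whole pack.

Optimal lot size Q* = (2 × 39,250 × $312 / $35.8)^½ ≈ 827.12

827 packs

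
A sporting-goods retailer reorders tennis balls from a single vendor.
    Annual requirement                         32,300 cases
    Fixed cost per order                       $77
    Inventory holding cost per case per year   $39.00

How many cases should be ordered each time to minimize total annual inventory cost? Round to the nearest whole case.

2DS/H = 2·32,300·77/39 = 127,543.59
EOQ = √127,543.59 ≈ 357.13

357 cases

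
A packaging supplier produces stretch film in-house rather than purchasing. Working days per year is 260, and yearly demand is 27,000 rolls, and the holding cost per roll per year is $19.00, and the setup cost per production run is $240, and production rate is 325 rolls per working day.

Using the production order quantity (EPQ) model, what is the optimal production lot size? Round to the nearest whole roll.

1,001 rolls

Daily demand d = 27,000/260 = 103.846; p = 325; 1 − d/p = 0.68047
EPQ = √(2DS / (H(1 − d/p)))
    = √(2 × 27,000 × 240 / (19 × 0.68047)) ≈ 1,001.20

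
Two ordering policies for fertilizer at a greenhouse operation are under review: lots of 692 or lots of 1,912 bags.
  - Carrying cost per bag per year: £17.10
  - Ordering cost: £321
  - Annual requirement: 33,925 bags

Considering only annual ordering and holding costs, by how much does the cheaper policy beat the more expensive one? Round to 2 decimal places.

£389.68

TC(Q) = (D/Q)S + (Q/2)H
TC(692) = (33,925/692)×321 + (692/2)×17.1 = £21,653.49
TC(1,912) = (33,925/1,912)×321 + (1,912/2)×17.1 = £22,043.17
Cheaper: Q = 692.  Difference = £389.68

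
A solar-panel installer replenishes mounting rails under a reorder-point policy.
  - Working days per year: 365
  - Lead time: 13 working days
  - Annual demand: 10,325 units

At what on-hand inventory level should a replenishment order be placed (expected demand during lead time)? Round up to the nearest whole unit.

368 units

Daily demand d = 10,325 / 365 = 28.288 units/day
Demand during lead time = 28.288 × 13 = 367.74
Reorder point = 367.74 → round up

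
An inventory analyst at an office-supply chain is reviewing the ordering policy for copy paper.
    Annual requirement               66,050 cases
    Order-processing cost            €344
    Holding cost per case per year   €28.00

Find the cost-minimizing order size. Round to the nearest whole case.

Optimal lot size Q* = (2 × 66,050 × €344 / €28)^½ ≈ 1,273.95

1,274 cases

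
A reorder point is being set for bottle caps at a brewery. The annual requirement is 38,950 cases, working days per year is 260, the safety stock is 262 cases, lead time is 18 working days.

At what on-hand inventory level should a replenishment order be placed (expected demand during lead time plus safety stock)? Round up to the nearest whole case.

Daily demand d = 38,950 / 260 = 149.808 cases/day
Demand during lead time = 149.808 × 18 = 2,696.54
Reorder point = 2,696.54 + 262 = 2,958.54 → round up

2,959 cases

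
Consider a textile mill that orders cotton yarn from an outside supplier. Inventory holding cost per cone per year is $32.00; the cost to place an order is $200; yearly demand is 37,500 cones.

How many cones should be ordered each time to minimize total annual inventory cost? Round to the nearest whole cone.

EOQ = √(2DS/H) = √(2 × 37,500 × 200 / 32)
    = √(468,750.00) ≈ 684.65

685 cones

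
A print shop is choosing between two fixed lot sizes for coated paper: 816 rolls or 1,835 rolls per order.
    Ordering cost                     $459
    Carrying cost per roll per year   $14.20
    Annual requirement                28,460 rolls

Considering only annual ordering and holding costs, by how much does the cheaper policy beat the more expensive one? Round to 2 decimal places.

$1,654.97

Annual cost at Q: ordering D·S/Q plus holding Q·H/2.
TC(816) = (28,460/816)×459 + (816/2)×14.2 = $21,802.35
TC(1,835) = (28,460/1,835)×459 + (1,835/2)×14.2 = $20,147.38
|ΔTC| = |$21,802.35 − $20,147.38| = $1,654.97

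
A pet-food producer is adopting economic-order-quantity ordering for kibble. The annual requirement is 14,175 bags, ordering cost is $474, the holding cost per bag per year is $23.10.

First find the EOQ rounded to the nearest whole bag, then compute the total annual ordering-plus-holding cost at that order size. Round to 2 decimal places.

$17,618.61

2DS/H = 2·14,175·474/23.1 = 581,727.27
EOQ = √581,727.27 ≈ 762.71 → Q = 763 bags
Annual ordering cost = (D/Q)·S = (14,175/763) × 474 = $8,805.96
Annual holding cost  = (Q/2)·H = (763/2) × 23.1 = $8,812.65
Total = $8,805.96 + $8,812.65 = $17,618.61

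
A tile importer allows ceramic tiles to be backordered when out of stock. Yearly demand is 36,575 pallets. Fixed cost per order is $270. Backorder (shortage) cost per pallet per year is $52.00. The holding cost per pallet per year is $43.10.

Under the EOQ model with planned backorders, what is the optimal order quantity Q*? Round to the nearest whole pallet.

Q* = √(2DS/H) · √((H + b)/b)
   = √(2 × 36,575 × 270 / 43.1) · √((43.1 + 52) / 52)
   = 676.940 × 1.3523 ≈ 915.46

915 pallets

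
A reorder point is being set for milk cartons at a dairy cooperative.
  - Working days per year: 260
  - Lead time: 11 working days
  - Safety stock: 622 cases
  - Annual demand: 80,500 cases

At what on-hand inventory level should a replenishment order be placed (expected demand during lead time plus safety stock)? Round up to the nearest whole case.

4,028 cases

Daily demand d = 80,500 / 260 = 309.615 cases/day
Demand during lead time = 309.615 × 11 = 3,405.77
Reorder point = 3,405.77 + 622 = 4,027.77 → round up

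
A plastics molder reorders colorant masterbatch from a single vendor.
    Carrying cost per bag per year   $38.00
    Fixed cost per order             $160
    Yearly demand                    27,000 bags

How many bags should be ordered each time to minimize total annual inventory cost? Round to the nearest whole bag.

2DS/H = 2·27,000·160/38 = 227,368.42
EOQ = √227,368.42 ≈ 476.83

477 bags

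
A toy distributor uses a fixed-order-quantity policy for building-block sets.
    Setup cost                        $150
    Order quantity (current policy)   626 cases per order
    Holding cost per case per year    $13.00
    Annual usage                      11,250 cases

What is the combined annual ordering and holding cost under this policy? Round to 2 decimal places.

$6,764.69

Ordering: D/Q × S = 11,250/626 × $150 = $2,695.69
Holding:  Q/2 × H = 626/2 × $13 = $4,069.00
Total = $2,695.69 + $4,069.00 = $6,764.69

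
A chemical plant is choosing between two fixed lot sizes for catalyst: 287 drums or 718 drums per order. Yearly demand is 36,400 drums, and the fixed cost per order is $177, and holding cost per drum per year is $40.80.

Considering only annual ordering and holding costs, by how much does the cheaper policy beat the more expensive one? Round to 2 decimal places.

TC(Q) = (D/Q)S + (Q/2)H
TC(287) = (36,400/287)×177 + (287/2)×40.8 = $28,303.58
TC(718) = (36,400/718)×177 + (718/2)×40.8 = $23,620.46
Lots of 718 are cheaper by $4,683.12.

$4,683.12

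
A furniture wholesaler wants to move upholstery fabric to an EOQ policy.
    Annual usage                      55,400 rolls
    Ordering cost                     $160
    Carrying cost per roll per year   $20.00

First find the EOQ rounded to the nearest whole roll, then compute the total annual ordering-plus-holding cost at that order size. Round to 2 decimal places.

$18,829.77

Q* = √(2·D·S / H) = √(2·55,400·160 / 20) = √886,400.0 ≈ 941.49 → Q = 941 rolls
Ordering: D/Q × S = 55,400/941 × $160 = $9,419.77
Holding:  Q/2 × H = 941/2 × $20 = $9,410.00
Total = $9,419.77 + $9,410.00 = $18,829.77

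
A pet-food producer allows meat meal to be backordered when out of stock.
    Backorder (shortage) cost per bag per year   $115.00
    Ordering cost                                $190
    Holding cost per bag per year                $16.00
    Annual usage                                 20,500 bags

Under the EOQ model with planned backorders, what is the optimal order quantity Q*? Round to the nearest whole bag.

745 bags

Basic EOQ = √(2·20,500·190/16) = 697.764
Backorder adjustment √((H+b)/b) = √((16+115)/115) = 1.0673
Q* = 697.764 × 1.0673 ≈ 744.72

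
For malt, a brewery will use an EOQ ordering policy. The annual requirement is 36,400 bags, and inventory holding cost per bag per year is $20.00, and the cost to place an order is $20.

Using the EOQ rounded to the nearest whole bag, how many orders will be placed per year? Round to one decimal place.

2DS/H = 2·36,400·20/20 = 72,800.00
EOQ = √72,800.00 ≈ 269.81 → Q = 270
Orders per year = D/Q = 36,400 / 270 = 134.815

134.8 orders per year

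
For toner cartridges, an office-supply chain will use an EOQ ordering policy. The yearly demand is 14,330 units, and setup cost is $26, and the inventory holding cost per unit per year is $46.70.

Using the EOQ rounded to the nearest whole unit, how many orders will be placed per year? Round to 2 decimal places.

113.73 orders per year

EOQ = √(2DS/H) = √(2 × 14,330 × 26 / 46.7)
    = √(15,956.32) ≈ 126.32 → Q = 126
Orders per year = D/Q = 14,330 / 126 = 113.730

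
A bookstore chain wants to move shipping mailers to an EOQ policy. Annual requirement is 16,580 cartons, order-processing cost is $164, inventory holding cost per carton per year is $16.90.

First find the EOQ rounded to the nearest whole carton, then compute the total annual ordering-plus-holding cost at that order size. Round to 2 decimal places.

Q* = √(2·D·S / H) = √(2·16,580·164 / 16.9) = √321,789.3 ≈ 567.26 → Q = 567 cartons
Ordering: D/Q × S = 16,580/567 × $164 = $4,795.63
Holding:  Q/2 × H = 567/2 × $16.9 = $4,791.15
Total = $4,795.63 + $4,791.15 = $9,586.78

$9,586.78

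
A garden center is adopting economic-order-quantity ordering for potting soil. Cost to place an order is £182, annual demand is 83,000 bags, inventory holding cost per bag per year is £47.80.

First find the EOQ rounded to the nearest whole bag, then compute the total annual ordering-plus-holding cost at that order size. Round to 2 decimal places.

£38,001.76

EOQ = √(2DS/H) = √(2 × 83,000 × 182 / 47.8)
    = √(632,050.21) ≈ 795.02 → Q = 795 bags
Orders/yr = 83,000/795 = 104.403; ordering cost = 104.403 × £182 = £19,001.26
Average inventory = 795/2 = 397.5; holding cost = 397.5 × £47.8 = £19,000.50
Total = £19,001.26 + £19,000.50 = £38,001.76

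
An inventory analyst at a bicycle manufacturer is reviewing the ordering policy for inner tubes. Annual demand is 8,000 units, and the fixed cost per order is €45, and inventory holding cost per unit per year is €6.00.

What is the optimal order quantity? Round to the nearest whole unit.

EOQ = √(2DS/H) = √(2 × 8,000 × 45 / 6)
    = √(120,000.00) ≈ 346.41

346 units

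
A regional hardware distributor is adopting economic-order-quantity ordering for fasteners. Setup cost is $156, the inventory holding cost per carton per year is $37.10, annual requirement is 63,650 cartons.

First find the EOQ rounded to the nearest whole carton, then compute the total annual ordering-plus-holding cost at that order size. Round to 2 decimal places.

$27,143.35

Optimal lot size Q* = (2 × 63,650 × $156 / $37.1)^½ ≈ 731.63 → Q = 732 cartons
Orders/yr = 63,650/732 = 86.954; ordering cost = 86.954 × $156 = $13,564.75
Average inventory = 732/2 = 366; holding cost = 366 × $37.1 = $13,578.60
Total = $13,564.75 + $13,578.60 = $27,143.35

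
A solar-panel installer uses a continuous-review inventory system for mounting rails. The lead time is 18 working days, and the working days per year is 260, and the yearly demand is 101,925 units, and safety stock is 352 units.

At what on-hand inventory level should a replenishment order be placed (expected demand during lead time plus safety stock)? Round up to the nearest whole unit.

7,409 units

Daily demand d = 101,925 / 260 = 392.019 units/day
Demand during lead time = 392.019 × 18 = 7,056.35
Reorder point = 7,056.35 + 352 = 7,408.35 → round up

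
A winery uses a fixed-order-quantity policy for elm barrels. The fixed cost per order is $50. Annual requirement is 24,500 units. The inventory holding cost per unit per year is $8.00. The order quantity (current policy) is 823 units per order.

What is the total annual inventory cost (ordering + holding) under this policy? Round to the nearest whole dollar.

$4,780

Annual ordering cost = (D/Q)·S = (24,500/823) × 50 = $1,488.46
Annual holding cost  = (Q/2)·H = (823/2) × 8 = $3,292.00
Total = $1,488.46 + $3,292.00 = $4,780.46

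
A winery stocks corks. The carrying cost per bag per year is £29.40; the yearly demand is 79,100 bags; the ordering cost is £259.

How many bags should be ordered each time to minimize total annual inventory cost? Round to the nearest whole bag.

Q* = √(2·D·S / H) = √(2·79,100·259 / 29.4) = √1,393,666.7 ≈ 1,180.54

1,181 bags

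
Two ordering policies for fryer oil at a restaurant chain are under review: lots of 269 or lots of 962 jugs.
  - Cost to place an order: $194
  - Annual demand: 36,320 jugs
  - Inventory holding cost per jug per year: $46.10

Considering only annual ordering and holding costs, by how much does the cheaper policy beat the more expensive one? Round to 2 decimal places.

Annual cost at Q: ordering D·S/Q plus holding Q·H/2.
TC(269) = (36,320/269)×194 + (269/2)×46.1 = $32,394.06
TC(962) = (36,320/962)×194 + (962/2)×46.1 = $29,498.51
Cheaper: Q = 962.  Difference = $2,895.55

$2,895.55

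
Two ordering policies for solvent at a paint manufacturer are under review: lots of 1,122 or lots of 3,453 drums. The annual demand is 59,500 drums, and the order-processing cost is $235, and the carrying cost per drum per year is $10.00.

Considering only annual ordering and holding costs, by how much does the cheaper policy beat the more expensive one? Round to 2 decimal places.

$3,242.26

TC(Q) = (D/Q)S + (Q/2)H
TC(1,122) = (59,500/1,122)×235 + (1,122/2)×10 = $18,072.12
TC(3,453) = (59,500/3,453)×235 + (3,453/2)×10 = $21,314.38
Lots of 1,122 are cheaper by $3,242.26.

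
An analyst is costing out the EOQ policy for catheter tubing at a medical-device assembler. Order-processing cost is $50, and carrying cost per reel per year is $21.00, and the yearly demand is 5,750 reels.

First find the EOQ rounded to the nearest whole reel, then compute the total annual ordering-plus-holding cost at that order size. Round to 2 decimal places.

2DS/H = 2·5,750·50/21 = 27,380.95
EOQ = √27,380.95 ≈ 165.47 → Q = 165 reels
Annual ordering cost = (D/Q)·S = (5,750/165) × 50 = $1,742.42
Annual holding cost  = (Q/2)·H = (165/2) × 21 = $1,732.50
Total = $1,742.42 + $1,732.50 = $3,474.92

$3,474.92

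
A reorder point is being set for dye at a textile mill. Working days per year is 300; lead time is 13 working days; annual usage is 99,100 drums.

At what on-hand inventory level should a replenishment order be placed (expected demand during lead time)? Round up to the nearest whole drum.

Daily demand d = 99,100 / 300 = 330.333 drums/day
Demand during lead time = 330.333 × 13 = 4,294.33
Reorder point = 4,294.33 → round up

4,295 drums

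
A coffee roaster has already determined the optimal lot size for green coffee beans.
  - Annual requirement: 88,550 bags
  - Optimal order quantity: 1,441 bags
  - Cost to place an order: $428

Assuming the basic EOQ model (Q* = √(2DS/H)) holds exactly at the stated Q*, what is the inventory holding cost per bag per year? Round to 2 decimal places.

EOQ relation: Q² = 2DS/H, so rearrange for the unknown.
H = 2DS / Q² = 2 × 88,550 × 428 / 1,441² = 36.5035

$36.50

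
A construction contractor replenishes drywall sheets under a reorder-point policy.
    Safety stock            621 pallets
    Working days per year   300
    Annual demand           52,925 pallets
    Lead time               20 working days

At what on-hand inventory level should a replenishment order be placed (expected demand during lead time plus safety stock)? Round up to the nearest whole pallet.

4,150 pallets

Daily demand d = 52,925 / 300 = 176.417 pallets/day
Demand during lead time = 176.417 × 20 = 3,528.33
Reorder point = 3,528.33 + 621 = 4,149.33 → round up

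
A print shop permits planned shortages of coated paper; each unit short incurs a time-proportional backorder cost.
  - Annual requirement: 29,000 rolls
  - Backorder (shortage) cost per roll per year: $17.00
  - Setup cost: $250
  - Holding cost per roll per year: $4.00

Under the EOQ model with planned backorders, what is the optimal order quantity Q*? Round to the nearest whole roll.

2,116 rolls

Q* = √(2DS/H) · √((H + b)/b)
   = √(2 × 29,000 × 250 / 4) · √((4 + 17) / 17)
   = 1,903.943 × 1.1114 ≈ 2,116.11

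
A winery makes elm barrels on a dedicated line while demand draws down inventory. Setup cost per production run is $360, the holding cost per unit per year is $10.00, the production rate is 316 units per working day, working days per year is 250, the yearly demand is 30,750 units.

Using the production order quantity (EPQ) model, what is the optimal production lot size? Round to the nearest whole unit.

1,904 units

d = 30,750/250 = 123.0000 units/day;  effective holding cost H(1 − d/p) = 10·(1 − 123.0000/316) = 6.10759
Q* = √(2DS / H_eff) = √(2·30,750·360 / 6.10759) ≈ 1,903.94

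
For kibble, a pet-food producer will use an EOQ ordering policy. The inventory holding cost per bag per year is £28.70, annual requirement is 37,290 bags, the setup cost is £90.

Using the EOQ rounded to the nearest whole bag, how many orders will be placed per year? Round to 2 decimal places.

77.05 orders per year

2DS/H = 2·37,290·90/28.7 = 233,874.56
EOQ = √233,874.56 ≈ 483.61 → Q = 484
N = D/Q = 37,290/484 ≈ 77.045 orders/yr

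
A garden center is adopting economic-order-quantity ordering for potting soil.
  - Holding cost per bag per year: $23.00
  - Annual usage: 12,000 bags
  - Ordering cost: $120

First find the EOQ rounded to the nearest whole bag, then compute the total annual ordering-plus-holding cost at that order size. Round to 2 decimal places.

EOQ = √(2DS/H) = √(2 × 12,000 × 120 / 23)
    = √(125,217.39) ≈ 353.86 → Q = 354 bags
Annual ordering cost = (D/Q)·S = (12,000/354) × 120 = $4,067.80
Annual holding cost  = (Q/2)·H = (354/2) × 23 = $4,071.00
Total = $4,067.80 + $4,071.00 = $8,138.80

$8,138.80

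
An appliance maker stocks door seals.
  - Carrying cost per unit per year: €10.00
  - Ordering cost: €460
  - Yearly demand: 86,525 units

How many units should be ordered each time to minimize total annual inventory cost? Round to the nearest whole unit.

Q* = √(2·D·S / H) = √(2·86,525·460 / 10) = √7,960,300.0 ≈ 2,821.40

2,821 units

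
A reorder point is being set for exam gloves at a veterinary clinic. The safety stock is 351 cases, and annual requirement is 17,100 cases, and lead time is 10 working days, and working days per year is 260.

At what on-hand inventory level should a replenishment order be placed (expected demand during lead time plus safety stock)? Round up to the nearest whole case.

1,009 cases

Daily demand d = 17,100 / 260 = 65.769 cases/day
Demand during lead time = 65.769 × 10 = 657.69
Reorder point = 657.69 + 351 = 1,008.69 → round up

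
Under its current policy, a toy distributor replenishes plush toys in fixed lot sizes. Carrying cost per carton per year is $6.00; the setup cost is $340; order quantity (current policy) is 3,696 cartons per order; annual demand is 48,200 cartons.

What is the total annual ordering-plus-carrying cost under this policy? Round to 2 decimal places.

Orders/yr = 48,200/3,696 = 13.041; ordering cost = 13.041 × $340 = $4,433.98
Average inventory = 3,696/2 = 1848; holding cost = 1848 × $6 = $11,088.00
Total = $4,433.98 + $11,088.00 = $15,521.98

$15,521.98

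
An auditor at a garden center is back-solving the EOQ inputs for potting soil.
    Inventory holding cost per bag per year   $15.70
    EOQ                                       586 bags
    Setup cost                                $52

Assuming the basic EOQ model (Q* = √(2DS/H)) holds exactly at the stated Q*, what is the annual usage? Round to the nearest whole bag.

EOQ relation: Q² = 2DS/H, so rearrange for the unknown.
D = Q²H / (2S) = 586² × 15.7 / (2 × 52) = 51,839.59

51,840 bags per year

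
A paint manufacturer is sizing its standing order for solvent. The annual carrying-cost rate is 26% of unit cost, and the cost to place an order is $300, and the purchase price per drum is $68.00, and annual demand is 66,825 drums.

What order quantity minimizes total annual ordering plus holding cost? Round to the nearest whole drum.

1,506 drums

Carrying cost H = $68 × 26% = $17.6800/drum/yr
2DS/H = 2·66,825·300/17.68 = 2,267,816.74
EOQ = √2,267,816.74 ≈ 1,505.93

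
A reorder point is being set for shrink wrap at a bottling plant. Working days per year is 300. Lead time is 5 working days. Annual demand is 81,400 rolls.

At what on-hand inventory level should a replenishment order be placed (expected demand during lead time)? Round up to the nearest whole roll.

1,357 rolls

Daily demand d = 81,400 / 300 = 271.333 rolls/day
Demand during lead time = 271.333 × 5 = 1,356.67
Reorder point = 1,356.67 → round up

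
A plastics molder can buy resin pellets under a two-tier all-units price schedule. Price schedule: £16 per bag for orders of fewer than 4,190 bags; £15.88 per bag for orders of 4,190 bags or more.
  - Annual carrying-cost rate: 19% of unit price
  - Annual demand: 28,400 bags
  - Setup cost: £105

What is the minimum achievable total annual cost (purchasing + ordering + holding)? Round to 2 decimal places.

£458,024.73

H₁ = 19%×£16 = £3.0400;  H₂ = 19%×£15.88 = £3.0172
EOQ₁ = √(2×28,400×105/3.0400) = 1,400.66  (< 4,190, feasible at tier 1)
EOQ₂ = √(2×28,400×105/3.0172) = 1,405.94  (< 4,190 → use Q = 4,190 at tier-2 price)
TC(tier 1 (EOQ₁), Q≈1,400.7) = £458,658.00
TC(tier 2, Q≈4,190.0) = £458,024.73
Minimum at tier 2: £458,024.73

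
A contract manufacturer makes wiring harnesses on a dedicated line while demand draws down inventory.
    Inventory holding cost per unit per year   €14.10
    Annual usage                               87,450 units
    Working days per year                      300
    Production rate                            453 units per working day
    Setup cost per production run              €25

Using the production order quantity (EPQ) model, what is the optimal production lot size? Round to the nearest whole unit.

Daily demand d = 87,450/300 = 291.500; p = 453; 1 − d/p = 0.35651
EPQ = √(2DS / (H(1 − d/p)))
    = √(2 × 87,450 × 25 / (14.1 × 0.35651)) ≈ 932.65

933 units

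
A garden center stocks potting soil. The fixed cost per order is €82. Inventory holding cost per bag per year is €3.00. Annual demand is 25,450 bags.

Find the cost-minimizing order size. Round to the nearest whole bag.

Q* = √(2·D·S / H) = √(2·25,450·82 / 3) = √1,391,266.7 ≈ 1,179.52

1,180 bags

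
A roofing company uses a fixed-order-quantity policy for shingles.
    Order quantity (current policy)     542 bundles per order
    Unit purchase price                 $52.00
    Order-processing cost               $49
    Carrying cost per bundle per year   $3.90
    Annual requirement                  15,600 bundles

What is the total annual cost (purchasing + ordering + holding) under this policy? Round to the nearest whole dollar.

$813,667

Ordering: D/Q × S = 15,600/542 × $49 = $1,410.33
Holding:  Q/2 × H = 542/2 × $3.9 = $1,056.90
Purchase cost = D·C = 15,600 × 52 = $811,200.00
Total = $1,410.33 + $1,056.90 + $811,200.00 = $813,667.23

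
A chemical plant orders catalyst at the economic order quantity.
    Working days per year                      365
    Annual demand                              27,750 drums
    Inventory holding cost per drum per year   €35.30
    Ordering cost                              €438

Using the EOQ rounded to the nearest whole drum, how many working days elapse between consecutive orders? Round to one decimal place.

10.9 days

EOQ = √(2DS/H) = √(2 × 27,750 × 438 / 35.3)
    = √(688,640.23) ≈ 829.84 → Q = 830 drums
T = Q/D × 365 days = 830/27,750 × 365 = 10.917 days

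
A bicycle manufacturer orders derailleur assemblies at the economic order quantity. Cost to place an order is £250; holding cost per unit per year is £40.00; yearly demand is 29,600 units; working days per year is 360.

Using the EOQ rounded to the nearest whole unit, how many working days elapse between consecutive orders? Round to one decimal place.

2DS/H = 2·29,600·250/40 = 370,000.00
EOQ = √370,000.00 ≈ 608.28 → Q = 608 units
Days between orders = 360 / (D/Q) = 360 / 48.684 ≈ 7.395

7.4 days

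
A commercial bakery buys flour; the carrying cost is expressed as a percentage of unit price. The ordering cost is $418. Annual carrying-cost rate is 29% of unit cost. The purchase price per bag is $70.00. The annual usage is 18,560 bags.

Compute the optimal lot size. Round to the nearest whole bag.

874 bags

H = i·C = 0.29 × $70 = $20.3000 per bag-year
Optimal lot size Q* = (2 × 18,560 × $418 / $20.3)^½ ≈ 874.27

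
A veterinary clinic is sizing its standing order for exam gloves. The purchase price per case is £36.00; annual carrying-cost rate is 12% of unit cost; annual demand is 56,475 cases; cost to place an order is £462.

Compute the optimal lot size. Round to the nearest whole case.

3,476 cases

Carrying cost H = £36 × 12% = £4.3200/case/yr
Q* = √(2·D·S / H) = √(2·56,475·462 / 4.32) = √12,079,375.0 ≈ 3,475.54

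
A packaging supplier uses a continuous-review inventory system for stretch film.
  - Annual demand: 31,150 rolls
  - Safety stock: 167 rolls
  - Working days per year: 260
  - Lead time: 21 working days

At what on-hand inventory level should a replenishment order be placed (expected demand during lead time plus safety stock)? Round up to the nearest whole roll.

2,683 rolls

Daily demand d = 31,150 / 260 = 119.808 rolls/day
Demand during lead time = 119.808 × 21 = 2,515.96
Reorder point = 2,515.96 + 167 = 2,682.96 → round up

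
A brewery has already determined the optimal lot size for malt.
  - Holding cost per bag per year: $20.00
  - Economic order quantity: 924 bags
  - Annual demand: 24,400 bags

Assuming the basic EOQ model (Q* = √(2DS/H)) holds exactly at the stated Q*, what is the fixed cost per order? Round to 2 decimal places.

EOQ relation: Q² = 2DS/H, so rearrange for the unknown.
S = Q²H / (2D) = 924² × 20 / (2 × 24,400) = 349.9082

$349.91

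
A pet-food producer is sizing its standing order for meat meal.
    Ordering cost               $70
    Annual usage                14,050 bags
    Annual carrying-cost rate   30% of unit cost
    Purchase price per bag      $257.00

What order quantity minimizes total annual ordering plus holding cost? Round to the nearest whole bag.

Holding cost per bag per year: H = 30% × $257 = $77.1000
Q* = √(2·D·S / H) = √(2·14,050·70 / 77.1) = √25,512.3 ≈ 159.73

160 bags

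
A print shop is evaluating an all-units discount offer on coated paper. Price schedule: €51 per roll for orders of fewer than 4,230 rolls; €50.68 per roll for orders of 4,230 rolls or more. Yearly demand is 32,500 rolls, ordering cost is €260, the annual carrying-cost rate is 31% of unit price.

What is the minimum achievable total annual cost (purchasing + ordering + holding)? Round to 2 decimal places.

€1,673,845.92

H₁ = 31%×€51 = €15.8100;  H₂ = 31%×€50.68 = €15.7108
EOQ₁ = √(2×32,500×260/15.8100) = 1,033.90  (< 4,230, feasible at tier 1)
EOQ₂ = √(2×32,500×260/15.7108) = 1,037.16  (< 4,230 → use Q = 4,230 at tier-2 price)
TC(tier 1 (EOQ₁), Q≈1,033.9) = €1,673,845.92
TC(tier 2, Q≈4,230.0) = €1,682,325.98
Minimum at tier 1 (EOQ₁): €1,673,845.92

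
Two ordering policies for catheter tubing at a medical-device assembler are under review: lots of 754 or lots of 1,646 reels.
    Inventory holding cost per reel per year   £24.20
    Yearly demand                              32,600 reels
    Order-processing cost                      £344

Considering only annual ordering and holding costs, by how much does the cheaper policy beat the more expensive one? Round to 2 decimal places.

TC(Q) = (D/Q)S + (Q/2)H
TC(754) = (32,600/754)×344 + (754/2)×24.2 = £23,996.61
TC(1,646) = (32,600/1,646)×344 + (1,646/2)×24.2 = £26,729.72
|ΔTC| = |£23,996.61 − £26,729.72| = £2,733.11

£2,733.11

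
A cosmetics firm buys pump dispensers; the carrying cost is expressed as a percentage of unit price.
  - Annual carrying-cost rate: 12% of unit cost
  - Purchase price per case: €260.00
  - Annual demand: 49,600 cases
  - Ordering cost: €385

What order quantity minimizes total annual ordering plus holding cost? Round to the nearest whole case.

H = i·C = 0.12 × €260 = €31.2000 per case-year
Optimal lot size Q* = (2 × 49,600 × €385 / €31.2)^½ ≈ 1,106.39

1,106 cases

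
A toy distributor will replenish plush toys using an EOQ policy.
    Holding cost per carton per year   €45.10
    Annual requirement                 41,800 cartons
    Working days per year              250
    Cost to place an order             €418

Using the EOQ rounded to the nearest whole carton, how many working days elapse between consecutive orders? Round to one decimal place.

Q* = √(2·D·S / H) = √(2·41,800·418 / 45.1) = √774,829.3 ≈ 880.24 → Q = 880 cartons
Cycle time = (working days × Q)/D = (250 × 880) / 41,800 = 5.263 days

5.3 days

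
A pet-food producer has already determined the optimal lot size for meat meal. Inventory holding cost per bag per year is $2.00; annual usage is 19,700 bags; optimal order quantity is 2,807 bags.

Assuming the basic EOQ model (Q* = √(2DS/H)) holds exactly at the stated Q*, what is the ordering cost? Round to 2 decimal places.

$399.96

From Q* = √(2DS/H) ⇒ Q*² = 2DS/H.
S = Q²H / (2D) = 2,807² × 2 / (2 × 19,700) = 399.9619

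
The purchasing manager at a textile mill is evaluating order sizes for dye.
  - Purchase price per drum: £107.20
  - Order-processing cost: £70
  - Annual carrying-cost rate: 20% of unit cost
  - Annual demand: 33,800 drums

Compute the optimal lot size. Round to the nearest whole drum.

Holding cost per drum per year: H = 20% × £107.2 = £21.4400
EOQ = √(2DS/H) = √(2 × 33,800 × 70 / 21.44)
    = √(220,708.96) ≈ 469.80

470 drums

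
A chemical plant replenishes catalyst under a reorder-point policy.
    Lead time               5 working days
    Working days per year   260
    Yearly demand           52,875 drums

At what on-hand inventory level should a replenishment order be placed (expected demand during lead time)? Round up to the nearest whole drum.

Daily demand d = 52,875 / 260 = 203.365 drums/day
Demand during lead time = 203.365 × 5 = 1,016.83
Reorder point = 1,016.83 → round up

1,017 drums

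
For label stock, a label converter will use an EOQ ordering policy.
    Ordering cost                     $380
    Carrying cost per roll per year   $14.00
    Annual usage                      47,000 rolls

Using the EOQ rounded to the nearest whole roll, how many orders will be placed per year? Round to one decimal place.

EOQ = √(2DS/H) = √(2 × 47,000 × 380 / 14)
    = √(2,551,428.57) ≈ 1,597.32 → Q = 1,597
Orders per year = D/Q = 47,000 / 1,597 = 29.430

29.4 orders per year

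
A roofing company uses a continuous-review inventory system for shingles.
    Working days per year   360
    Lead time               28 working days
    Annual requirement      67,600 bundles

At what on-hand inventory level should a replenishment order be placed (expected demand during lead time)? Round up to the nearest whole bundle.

Daily demand d = 67,600 / 360 = 187.778 bundles/day
Demand during lead time = 187.778 × 28 = 5,257.78
Reorder point = 5,257.78 → round up

5,258 bundles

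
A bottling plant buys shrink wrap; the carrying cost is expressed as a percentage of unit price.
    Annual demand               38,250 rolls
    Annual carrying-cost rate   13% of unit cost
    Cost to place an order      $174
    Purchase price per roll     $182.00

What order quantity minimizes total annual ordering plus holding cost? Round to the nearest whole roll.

H = i·C = 0.13 × $182 = $23.6600 per roll-year
Optimal lot size Q* = (2 × 38,250 × $174 / $23.66)^½ ≈ 750.06

750 rolls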